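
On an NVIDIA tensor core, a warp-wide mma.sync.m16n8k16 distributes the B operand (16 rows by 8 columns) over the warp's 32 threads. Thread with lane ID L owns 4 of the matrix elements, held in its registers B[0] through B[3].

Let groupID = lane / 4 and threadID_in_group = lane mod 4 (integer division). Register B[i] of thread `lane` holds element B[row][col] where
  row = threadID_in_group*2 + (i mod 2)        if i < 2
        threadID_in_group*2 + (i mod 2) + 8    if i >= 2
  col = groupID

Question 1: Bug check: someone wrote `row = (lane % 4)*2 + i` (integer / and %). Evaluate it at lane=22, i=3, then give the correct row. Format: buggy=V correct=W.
`(lane % 4)*2 + i`[22,3]->7
lane 22->22/4=5, 22 mod 4=2
i=3  r:2·2+1+8->13  c:5
row: 7 vs 13

buggy=7 correct=13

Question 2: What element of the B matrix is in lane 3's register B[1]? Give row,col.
L=3->g=3>>2=0, t=3&3=3
[1]->row 3·2+1+0=7  col g=0

7,0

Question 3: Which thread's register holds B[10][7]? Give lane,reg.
29,2

c=7⇒gr=7  r=10⇒Rb=1,th=1,odd=0
L=7*4+1=29  i=1*2+0=2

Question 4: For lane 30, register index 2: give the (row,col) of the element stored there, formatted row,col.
lane 30: g=7 (30/4), t=2 (30%4)
i=2: r=2*2+0+8=12, c=g=7

12,7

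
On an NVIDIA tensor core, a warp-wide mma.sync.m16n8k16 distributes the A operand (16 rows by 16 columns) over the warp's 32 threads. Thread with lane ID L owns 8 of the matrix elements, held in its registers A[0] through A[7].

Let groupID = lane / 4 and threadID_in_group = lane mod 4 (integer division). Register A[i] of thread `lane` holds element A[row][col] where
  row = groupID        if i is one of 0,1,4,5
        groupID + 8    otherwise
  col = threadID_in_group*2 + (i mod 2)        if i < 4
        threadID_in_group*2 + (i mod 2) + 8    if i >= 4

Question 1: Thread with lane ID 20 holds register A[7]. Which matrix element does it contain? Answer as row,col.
13,9

lane 20: g=5 (20/4), t=0 (20%4)
i=7: r=5+8=13, c=0*2+1+8=9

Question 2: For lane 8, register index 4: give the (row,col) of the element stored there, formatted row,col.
2,8

lane 8→8/4=2, 8 mod 4=0
i=4  r:2+0→2  c:2·0+0+8→8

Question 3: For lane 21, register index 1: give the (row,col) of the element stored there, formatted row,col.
21: gid=5,tid=1
[1] (5+0,1*2+1+0) = (5,3)

5,3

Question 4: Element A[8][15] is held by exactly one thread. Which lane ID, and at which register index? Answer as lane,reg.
3,7

r=8→G=0,rhi=1  c=15→chi=1,T=3,p=1
L=0*4+3=3  i=1*4+1*2+1=7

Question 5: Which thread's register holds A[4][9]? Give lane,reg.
r=4→G=4,rhi=0  c=9→chi=1,T=0,p=1
L=4*4+0=16  i=1*4+0*2+1=5

16,5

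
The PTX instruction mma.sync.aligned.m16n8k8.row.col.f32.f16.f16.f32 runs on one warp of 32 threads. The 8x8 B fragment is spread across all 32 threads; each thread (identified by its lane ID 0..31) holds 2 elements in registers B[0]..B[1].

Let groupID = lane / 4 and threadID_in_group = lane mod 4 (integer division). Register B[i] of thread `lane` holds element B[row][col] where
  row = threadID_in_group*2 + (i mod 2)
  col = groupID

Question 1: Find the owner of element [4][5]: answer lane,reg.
22,0

c: 5->gid=5  r: 4->tid=2,i&1=0
L=5*4+2=22  i=0=0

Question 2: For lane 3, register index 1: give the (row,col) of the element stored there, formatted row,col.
3: g=0,t=3
[1] (3*2+1,0) = (7,0)

7,0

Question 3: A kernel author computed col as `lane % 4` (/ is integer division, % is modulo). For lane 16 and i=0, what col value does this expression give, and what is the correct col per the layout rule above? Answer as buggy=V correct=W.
buggy=0 correct=4

`lane % 4`[16,0]->0
lane 16->16/4=4, 16 mod 4=0
i=0  r:2·0+0->0  c:4
col: 0 vs 4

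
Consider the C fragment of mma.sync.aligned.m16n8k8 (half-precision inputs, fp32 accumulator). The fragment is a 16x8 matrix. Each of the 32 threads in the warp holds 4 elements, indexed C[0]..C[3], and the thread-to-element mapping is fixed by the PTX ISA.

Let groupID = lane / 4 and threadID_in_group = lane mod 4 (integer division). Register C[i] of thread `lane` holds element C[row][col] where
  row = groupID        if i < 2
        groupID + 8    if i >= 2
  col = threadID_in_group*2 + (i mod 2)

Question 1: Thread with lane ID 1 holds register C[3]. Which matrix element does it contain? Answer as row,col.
L=1=>grp=1>>2=0, tig=1&3=1
[3]=>row 0+8=8  col 1·2+1=3

8,3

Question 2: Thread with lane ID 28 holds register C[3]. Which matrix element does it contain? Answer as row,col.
15,1

28: g=7,t=0
[3] (7+8,0*2+1) = (15,1)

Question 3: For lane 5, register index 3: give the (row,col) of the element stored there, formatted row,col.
lane 5=>5/4=1, 5 mod 4=1
i=3  r:1+8=>9  c:2·1+1=>3

9,3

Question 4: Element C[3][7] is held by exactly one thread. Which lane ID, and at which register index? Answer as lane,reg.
15,1

r:3=>grp=3,rB=0  c:7=>tig=3,lo=1
L=3*4+3=15  i=0*2+1=1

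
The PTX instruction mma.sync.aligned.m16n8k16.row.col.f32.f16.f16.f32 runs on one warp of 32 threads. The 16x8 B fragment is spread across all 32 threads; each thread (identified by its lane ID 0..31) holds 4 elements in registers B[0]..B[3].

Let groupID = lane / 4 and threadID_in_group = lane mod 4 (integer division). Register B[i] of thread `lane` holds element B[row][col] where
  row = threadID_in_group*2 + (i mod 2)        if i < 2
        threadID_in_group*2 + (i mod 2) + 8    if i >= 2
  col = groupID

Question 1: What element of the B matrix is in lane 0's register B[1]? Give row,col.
1,0

L=0→G=0>>2=0, T=0&3=0
[1]→row 0·2+1+0=1  col G=0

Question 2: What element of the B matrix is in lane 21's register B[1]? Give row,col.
L=21→G=21>>2=5, T=21&3=1
[1]→row 1·2+1+0=3  col G=5

3,5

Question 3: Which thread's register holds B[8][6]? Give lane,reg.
c: 6->gid=6  r: 8->r8=1,tid=0,i&1=0
L=6*4+0=24  i=1*2+0=2

24,2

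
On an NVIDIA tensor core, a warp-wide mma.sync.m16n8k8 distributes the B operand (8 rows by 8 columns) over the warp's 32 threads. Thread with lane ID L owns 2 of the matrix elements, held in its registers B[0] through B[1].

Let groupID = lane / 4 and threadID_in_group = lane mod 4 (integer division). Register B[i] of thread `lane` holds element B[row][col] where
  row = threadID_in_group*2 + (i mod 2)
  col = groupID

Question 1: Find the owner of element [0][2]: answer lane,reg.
8,0

c=2→G=2  r=0→T=0,p=0
L=2*4+0=8  i=0=0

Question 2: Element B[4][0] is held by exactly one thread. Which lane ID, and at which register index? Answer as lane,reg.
2,0

c=0→G=0  r=4→T=2,p=0
L=0*4+2=2  i=0=0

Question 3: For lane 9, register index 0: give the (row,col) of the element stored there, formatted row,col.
2,2

lane 9=>9/4=2, 9 mod 4=1
i=0  r:2·1+0=>2  c:2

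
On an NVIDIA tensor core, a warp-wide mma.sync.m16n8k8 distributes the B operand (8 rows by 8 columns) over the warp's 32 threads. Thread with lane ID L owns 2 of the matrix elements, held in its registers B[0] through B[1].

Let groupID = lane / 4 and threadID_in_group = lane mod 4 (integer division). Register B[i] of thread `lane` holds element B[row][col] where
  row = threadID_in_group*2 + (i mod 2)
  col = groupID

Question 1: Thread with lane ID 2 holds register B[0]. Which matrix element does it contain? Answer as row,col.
2: gr=0,th=2
[0] (2*2+0,0) = (4,0)

4,0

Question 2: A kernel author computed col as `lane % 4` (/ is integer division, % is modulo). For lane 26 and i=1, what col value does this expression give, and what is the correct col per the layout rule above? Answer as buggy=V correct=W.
buggy=2 correct=6

`lane % 4`[26,1]⇒2
26: gr=6,th=2
[1] (2*2+1,6) = (5,6)
col: 2 vs 6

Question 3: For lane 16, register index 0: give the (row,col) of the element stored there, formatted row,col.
lane 16: G=4 (16/4), T=0 (16%4)
i=0: r=0*2+0=0, c=G=4

0,4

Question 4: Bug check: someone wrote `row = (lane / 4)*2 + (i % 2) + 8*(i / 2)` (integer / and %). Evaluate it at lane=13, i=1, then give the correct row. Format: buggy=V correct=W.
buggy=7 correct=3

`(lane / 4)*2 + (i % 2) + 8*(i / 2)`[13,1]->7
lane 13->13/4=3, 13 mod 4=1
i=1  r:2·1+1->3  c:3
row: 7 vs 3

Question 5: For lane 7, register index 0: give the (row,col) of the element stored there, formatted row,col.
6,1

lane 7: G=1 (7/4), T=3 (7%4)
i=0: r=3*2+0=6, c=G=1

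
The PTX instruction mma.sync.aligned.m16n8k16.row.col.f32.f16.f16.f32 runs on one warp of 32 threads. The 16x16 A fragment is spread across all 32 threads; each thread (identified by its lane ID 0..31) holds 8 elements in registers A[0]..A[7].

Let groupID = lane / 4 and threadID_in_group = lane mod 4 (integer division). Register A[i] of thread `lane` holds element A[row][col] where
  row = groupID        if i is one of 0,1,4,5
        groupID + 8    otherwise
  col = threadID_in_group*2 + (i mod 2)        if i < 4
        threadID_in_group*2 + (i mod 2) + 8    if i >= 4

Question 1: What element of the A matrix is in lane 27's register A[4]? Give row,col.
lane 27: gr=6 (27/4), th=3 (27%4)
i=4: r=6+0=6, c=3*2+0+8=14

6,14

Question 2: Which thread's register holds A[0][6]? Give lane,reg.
3,0

r=0->g=0,rb=0  c=6->cb=0,t=3,b0=0
L=0*4+3=3  i=0*4+0*2+0=0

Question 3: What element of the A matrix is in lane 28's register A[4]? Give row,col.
L=28->gid=28>>2=7, tid=28&3=0
[4]->row 7+0=7  col 0·2+0+8=8

7,8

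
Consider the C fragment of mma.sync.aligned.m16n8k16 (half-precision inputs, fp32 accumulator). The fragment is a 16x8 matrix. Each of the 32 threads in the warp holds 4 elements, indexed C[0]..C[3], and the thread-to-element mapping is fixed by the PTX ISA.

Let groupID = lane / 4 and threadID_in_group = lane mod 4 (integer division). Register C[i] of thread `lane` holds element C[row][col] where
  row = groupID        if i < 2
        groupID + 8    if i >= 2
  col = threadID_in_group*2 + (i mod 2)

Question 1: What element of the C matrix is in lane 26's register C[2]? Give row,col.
lane 26: G=6 (26/4), T=2 (26%4)
i=2: r=6+8=14, c=2*2+0=4

14,4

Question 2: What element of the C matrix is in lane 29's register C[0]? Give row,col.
lane 29: gr=7 (29/4), th=1 (29%4)
i=0: r=7+0=7, c=1*2+0=2

7,2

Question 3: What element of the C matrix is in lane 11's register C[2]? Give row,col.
lane 11: G=2 (11/4), T=3 (11%4)
i=2: r=2+8=10, c=3*2+0=6

10,6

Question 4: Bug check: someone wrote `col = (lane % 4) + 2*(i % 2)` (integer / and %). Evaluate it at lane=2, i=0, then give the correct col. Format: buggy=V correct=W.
`(lane % 4) + 2*(i % 2)`[2,0]=>2
lane 2=>2/4=0, 2 mod 4=2
i=0  r:0+0=>0  c:2·2+0=>4
col: 2 vs 4

buggy=2 correct=4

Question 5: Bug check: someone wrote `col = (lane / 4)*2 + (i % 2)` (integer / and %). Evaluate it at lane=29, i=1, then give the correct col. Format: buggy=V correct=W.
`(lane / 4)*2 + (i % 2)`[29,1]->15
lane 29: gid=7 (29/4), tid=1 (29%4)
i=1: r=7+0=7, c=1*2+1=3
col: 15 vs 3

buggy=15 correct=3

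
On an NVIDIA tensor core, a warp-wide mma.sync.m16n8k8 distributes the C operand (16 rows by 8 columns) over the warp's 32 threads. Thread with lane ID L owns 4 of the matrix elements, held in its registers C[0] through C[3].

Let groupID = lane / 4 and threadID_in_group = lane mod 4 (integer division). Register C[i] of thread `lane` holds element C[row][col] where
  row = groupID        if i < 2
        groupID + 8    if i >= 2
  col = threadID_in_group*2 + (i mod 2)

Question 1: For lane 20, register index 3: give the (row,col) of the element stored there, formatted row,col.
20: gid=5,tid=0
[3] (5+8,0*2+1) = (13,1)

13,1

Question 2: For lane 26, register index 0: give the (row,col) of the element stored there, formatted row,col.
L=26→G=26>>2=6, T=26&3=2
[0]→row 6+0=6  col 2·2+0=4

6,4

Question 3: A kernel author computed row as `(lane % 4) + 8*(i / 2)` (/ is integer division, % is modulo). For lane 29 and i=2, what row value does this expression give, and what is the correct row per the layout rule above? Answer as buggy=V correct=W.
`(lane % 4) + 8*(i / 2)`[29,2]->9
lane 29->29/4=7, 29 mod 4=1
i=2  r:7+8->15  c:2·1+0->2
row: 9 vs 15

buggy=9 correct=15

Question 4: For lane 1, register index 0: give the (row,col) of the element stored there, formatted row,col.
lane 1->1/4=0, 1 mod 4=1
i=0  r:0+0->0  c:2·1+0->2

0,2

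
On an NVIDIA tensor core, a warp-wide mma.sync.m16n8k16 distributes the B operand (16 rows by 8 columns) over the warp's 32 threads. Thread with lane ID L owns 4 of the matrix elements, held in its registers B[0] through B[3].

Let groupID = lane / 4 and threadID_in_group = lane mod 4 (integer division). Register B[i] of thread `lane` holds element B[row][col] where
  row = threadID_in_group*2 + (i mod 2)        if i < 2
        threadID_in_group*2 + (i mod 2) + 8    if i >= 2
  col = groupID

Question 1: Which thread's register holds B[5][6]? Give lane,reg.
c=6→G=6  r=5→rhi=0,T=2,p=1
L=6*4+2=26  i=0*2+1=1

26,1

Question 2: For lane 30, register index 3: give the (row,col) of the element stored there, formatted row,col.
13,7

L=30->g=30>>2=7, t=30&3=2
[3]->row 2·2+1+8=13  col g=7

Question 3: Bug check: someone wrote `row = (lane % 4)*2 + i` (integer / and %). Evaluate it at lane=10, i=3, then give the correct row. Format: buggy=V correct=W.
`(lane % 4)*2 + i`[10,3]→7
L=10→G=10>>2=2, T=10&3=2
[3]→row 2·2+1+8=13  col G=2
row: 7 vs 13

buggy=7 correct=13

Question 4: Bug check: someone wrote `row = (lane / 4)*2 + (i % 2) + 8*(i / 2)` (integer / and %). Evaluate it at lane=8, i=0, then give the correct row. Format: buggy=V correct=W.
`(lane / 4)*2 + (i % 2) + 8*(i / 2)`[8,0]=>4
8: grp=2,tig=0
[0] (0*2+0+0,2) = (0,2)
row: 4 vs 0

buggy=4 correct=0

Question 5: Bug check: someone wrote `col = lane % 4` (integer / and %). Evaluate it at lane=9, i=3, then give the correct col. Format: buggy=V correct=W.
`lane % 4`[9,3]->1
lane 9->9/4=2, 9 mod 4=1
i=3  r:2·1+1+8->11  c:2
col: 1 vs 2

buggy=1 correct=2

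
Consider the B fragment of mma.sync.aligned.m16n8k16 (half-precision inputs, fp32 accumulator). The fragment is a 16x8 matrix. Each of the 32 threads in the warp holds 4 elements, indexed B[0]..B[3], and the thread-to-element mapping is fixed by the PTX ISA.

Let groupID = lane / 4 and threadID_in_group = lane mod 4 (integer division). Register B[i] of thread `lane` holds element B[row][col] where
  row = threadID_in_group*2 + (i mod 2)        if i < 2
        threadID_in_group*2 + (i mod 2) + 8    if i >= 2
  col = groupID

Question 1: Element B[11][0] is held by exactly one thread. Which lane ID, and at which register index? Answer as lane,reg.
1,3

c=0→G=0  r=11→rhi=1,T=1,p=1
L=0*4+1=1  i=1*2+1=3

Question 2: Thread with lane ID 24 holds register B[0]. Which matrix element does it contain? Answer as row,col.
0,6

24: g=6,t=0
[0] (0*2+0+0,6) = (0,6)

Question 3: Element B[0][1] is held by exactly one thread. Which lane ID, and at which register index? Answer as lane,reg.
4,0

c=1→G=1  r=0→rhi=0,T=0,p=0
L=1*4+0=4  i=0*2+0=0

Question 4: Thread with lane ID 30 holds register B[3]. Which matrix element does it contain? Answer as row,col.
L=30=>grp=30>>2=7, tig=30&3=2
[3]=>row 2·2+1+8=13  col grp=7

13,7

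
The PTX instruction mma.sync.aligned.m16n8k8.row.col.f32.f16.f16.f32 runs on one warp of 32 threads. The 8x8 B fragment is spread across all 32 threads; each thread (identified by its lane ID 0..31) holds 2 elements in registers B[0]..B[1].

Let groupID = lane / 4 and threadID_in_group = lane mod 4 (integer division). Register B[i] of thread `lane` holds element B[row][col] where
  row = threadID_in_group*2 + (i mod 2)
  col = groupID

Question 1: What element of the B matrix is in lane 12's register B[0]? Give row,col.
0,3

12: G=3,T=0
[0] (0*2+0,3) = (0,3)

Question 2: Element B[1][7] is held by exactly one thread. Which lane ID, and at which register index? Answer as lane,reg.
c: 7->gid=7  r: 1->tid=0,i&1=1
L=7*4+0=28  i=1=1

28,1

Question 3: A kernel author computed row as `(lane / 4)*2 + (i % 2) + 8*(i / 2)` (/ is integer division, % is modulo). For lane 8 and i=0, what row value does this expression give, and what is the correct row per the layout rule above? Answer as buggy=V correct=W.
`(lane / 4)*2 + (i % 2) + 8*(i / 2)`[8,0]->4
8: gid=2,tid=0
[0] (0*2+0,2) = (0,2)
row: 4 vs 0

buggy=4 correct=0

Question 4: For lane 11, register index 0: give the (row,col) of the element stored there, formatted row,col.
lane 11: gid=2 (11/4), tid=3 (11%4)
i=0: r=3*2+0=6, c=gid=2

6,2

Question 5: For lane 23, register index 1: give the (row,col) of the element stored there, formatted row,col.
7,5

lane 23: G=5 (23/4), T=3 (23%4)
i=1: r=3*2+1=7, c=G=5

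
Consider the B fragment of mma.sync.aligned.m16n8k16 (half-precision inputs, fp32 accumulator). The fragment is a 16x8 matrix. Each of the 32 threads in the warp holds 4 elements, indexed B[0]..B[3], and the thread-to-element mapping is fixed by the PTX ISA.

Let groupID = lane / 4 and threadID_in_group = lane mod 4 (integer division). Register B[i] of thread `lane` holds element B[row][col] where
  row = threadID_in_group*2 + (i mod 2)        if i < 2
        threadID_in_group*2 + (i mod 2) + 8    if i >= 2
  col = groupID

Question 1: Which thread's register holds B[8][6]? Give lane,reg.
24,2

c=6->g=6  r=8->rb=1,t=0,b0=0
L=6*4+0=24  i=1*2+0=2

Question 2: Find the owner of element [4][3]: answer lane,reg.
c=3→G=3  r=4→rhi=0,T=2,p=0
L=3*4+2=14  i=0*2+0=0

14,0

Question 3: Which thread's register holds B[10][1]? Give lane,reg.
5,2

c=1->g=1  r=10->rb=1,t=1,b0=0
L=1*4+1=5  i=1*2+0=2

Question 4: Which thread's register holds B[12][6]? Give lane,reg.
26,2

c:6=>grp=6  r:12=>rB=1,tig=2,lo=0
L=6*4+2=26  i=1*2+0=2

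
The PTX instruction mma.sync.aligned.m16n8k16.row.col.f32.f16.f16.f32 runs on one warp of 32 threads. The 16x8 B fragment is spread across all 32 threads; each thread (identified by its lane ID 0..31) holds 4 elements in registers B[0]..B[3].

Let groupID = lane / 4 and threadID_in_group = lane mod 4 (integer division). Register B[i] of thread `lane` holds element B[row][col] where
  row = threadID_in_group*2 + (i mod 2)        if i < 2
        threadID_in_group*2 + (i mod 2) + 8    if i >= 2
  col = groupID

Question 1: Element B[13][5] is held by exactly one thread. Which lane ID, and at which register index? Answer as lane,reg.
22,3

c=5→G=5  r=13→rhi=1,T=2,p=1
L=5*4+2=22  i=1*2+1=3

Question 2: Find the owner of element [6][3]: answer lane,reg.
15,0

c=3→G=3  r=6→rhi=0,T=3,p=0
L=3*4+3=15  i=0*2+0=0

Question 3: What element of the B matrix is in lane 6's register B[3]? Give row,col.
L=6→G=6>>2=1, T=6&3=2
[3]→row 2·2+1+8=13  col G=1

13,1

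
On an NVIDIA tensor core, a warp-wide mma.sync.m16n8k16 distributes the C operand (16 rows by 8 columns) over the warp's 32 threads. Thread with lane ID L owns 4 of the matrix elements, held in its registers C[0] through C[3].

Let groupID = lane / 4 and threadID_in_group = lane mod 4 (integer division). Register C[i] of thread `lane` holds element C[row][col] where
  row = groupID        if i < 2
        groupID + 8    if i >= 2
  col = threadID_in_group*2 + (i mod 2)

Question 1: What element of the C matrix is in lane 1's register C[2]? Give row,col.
8,2

L=1=>grp=1>>2=0, tig=1&3=1
[2]=>row 0+8=8  col 1·2+0=2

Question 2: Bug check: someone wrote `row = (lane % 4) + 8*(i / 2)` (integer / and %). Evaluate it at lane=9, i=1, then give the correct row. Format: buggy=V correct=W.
buggy=1 correct=2

`(lane % 4) + 8*(i / 2)`[9,1]->1
lane 9->9/4=2, 9 mod 4=1
i=1  r:2+0->2  c:2·1+1->3
row: 1 vs 2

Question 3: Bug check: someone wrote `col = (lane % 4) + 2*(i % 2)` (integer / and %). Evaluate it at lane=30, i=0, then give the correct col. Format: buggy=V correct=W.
`(lane % 4) + 2*(i % 2)`[30,0]=>2
30: grp=7,tig=2
[0] (7+0,2*2+0) = (7,4)
col: 2 vs 4

buggy=2 correct=4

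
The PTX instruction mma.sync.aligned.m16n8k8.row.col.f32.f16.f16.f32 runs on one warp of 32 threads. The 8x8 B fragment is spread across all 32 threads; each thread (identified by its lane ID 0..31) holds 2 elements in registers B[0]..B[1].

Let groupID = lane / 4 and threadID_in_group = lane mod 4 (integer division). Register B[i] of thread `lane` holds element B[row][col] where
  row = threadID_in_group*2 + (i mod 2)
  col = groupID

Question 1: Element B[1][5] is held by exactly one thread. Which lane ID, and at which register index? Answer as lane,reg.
20,1

c:5=>grp=5  r:1=>tig=0,lo=1
L=5*4+0=20  i=1=1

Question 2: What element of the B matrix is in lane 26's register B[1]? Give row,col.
26: g=6,t=2
[1] (2*2+1,6) = (5,6)

5,6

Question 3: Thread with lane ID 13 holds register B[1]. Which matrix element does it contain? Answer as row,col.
3,3

L=13→G=13>>2=3, T=13&3=1
[1]→row 1·2+1=3  col G=3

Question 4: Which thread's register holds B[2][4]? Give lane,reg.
17,0

c=4→G=4  r=2→T=1,p=0
L=4*4+1=17  i=0=0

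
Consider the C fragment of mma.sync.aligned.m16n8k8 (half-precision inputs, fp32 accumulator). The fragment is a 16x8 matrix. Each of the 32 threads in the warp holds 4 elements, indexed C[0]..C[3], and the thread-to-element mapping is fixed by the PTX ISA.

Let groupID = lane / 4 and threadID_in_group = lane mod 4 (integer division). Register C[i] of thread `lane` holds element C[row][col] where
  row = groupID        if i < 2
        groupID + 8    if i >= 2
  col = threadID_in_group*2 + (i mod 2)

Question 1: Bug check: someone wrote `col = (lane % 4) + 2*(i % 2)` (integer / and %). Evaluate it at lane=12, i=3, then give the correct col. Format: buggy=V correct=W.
`(lane % 4) + 2*(i % 2)`[12,3]→2
lane 12: G=3 (12/4), T=0 (12%4)
i=3: r=3+8=11, c=0*2+1=1
col: 2 vs 1

buggy=2 correct=1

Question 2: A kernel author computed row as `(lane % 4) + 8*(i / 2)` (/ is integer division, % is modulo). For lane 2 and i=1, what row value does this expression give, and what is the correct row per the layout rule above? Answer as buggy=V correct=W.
`(lane % 4) + 8*(i / 2)`[2,1]⇒2
L=2⇒gr=2>>2=0, th=2&3=2
[1]⇒row 0+0=0  col 2·2+1=5
row: 2 vs 0

buggy=2 correct=0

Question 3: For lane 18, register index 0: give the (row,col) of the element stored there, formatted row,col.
L=18->g=18>>2=4, t=18&3=2
[0]->row 4+0=4  col 2·2+0=4

4,4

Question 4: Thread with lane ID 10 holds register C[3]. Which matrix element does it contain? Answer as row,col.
10: grp=2,tig=2
[3] (2+8,2*2+1) = (10,5)

10,5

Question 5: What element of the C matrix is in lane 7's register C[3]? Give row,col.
lane 7: gid=1 (7/4), tid=3 (7%4)
i=3: r=1+8=9, c=3*2+1=7

9,7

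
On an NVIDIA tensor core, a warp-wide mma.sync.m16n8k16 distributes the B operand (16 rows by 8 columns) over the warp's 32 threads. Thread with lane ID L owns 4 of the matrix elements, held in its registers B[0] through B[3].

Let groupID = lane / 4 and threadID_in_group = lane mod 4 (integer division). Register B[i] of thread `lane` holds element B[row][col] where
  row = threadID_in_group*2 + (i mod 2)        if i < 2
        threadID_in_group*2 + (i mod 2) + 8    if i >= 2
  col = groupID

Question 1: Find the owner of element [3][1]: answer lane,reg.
5,1

c: 1->gid=1  r: 3->r8=0,tid=1,i&1=1
L=1*4+1=5  i=0*2+1=1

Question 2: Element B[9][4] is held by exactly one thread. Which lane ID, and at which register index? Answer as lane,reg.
16,3

c:4=>grp=4  r:9=>rB=1,tig=0,lo=1
L=4*4+0=16  i=1*2+1=3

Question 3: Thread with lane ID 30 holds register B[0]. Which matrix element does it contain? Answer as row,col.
L=30->g=30>>2=7, t=30&3=2
[0]->row 2·2+0+0=4  col g=7

4,7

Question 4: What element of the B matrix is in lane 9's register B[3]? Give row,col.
9: grp=2,tig=1
[3] (1*2+1+8,2) = (11,2)

11,2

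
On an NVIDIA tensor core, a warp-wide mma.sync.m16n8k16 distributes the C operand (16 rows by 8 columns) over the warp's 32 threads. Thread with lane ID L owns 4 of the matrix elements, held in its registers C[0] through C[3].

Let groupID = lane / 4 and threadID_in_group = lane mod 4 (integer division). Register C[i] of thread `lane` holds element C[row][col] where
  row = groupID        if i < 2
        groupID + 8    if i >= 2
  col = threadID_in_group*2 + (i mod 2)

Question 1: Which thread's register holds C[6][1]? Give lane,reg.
24,1

r=6⇒gr=6,Rb=0  c=1⇒th=0,odd=1
L=6*4+0=24  i=0*2+1=1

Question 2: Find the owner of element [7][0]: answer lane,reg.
28,0

r=7→G=7,rhi=0  c=0→T=0,p=0
L=7*4+0=28  i=0*2+0=0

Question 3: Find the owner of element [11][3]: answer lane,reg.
13,3

r=11->g=3,rb=1  c=3->t=1,b0=1
L=3*4+1=13  i=1*2+1=3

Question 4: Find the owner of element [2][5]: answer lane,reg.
10,1

r=2→G=2,rhi=0  c=5→T=2,p=1
L=2*4+2=10  i=0*2+1=1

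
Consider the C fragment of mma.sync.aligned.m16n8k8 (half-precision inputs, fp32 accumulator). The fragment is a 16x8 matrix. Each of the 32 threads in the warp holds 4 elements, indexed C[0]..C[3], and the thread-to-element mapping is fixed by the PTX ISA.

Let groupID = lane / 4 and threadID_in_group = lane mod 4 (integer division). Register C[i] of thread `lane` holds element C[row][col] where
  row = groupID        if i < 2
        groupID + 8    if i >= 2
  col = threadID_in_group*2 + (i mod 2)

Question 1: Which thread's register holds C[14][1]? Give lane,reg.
24,3

r=14⇒gr=6,Rb=1  c=1⇒th=0,odd=1
L=6*4+0=24  i=1*2+1=3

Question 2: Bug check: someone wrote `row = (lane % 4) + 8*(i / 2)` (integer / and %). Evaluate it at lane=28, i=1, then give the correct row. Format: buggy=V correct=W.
`(lane % 4) + 8*(i / 2)`[28,1]→0
28: G=7,T=0
[1] (7+0,0*2+1) = (7,1)
row: 0 vs 7

buggy=0 correct=7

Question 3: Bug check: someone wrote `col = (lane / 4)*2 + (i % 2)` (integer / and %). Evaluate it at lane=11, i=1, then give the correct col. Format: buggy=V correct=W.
`(lane / 4)*2 + (i % 2)`[11,1]=>5
L=11=>grp=11>>2=2, tig=11&3=3
[1]=>row 2+0=2  col 3·2+1=7
col: 5 vs 7

buggy=5 correct=7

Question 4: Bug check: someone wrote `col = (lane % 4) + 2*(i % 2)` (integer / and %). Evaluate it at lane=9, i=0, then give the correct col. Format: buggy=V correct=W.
buggy=1 correct=2

`(lane % 4) + 2*(i % 2)`[9,0]⇒1
L=9⇒gr=9>>2=2, th=9&3=1
[0]⇒row 2+0=2  col 1·2+0=2
col: 1 vs 2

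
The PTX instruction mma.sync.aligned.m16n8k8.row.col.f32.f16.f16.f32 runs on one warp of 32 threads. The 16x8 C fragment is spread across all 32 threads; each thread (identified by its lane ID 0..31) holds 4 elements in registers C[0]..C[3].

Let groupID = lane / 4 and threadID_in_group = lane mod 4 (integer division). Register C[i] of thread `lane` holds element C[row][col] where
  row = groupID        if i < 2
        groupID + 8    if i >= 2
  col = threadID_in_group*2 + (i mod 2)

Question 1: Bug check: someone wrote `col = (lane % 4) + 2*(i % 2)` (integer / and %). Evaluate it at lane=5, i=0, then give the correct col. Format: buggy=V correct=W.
`(lane % 4) + 2*(i % 2)`[5,0]=>1
lane 5=>5/4=1, 5 mod 4=1
i=0  r:1+0=>1  c:2·1+0=>2
col: 1 vs 2

buggy=1 correct=2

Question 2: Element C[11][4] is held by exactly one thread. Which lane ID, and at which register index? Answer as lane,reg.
r:11=>grp=3,rB=1  c:4=>tig=2,lo=0
L=3*4+2=14  i=1*2+0=2

14,2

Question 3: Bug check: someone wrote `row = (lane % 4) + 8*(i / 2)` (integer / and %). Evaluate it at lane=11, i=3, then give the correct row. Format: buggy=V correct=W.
buggy=11 correct=10

`(lane % 4) + 8*(i / 2)`[11,3]→11
L=11→G=11>>2=2, T=11&3=3
[3]→row 2+8=10  col 3·2+1=7
row: 11 vs 10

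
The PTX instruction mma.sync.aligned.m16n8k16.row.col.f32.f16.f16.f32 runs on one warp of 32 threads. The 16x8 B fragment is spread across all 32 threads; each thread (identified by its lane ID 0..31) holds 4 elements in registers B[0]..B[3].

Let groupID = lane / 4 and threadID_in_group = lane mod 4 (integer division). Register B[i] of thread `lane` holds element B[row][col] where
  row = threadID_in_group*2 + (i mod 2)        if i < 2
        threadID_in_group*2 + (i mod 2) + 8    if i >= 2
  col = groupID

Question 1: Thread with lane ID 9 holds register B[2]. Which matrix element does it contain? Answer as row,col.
10,2

L=9⇒gr=9>>2=2, th=9&3=1
[2]⇒row 1·2+0+8=10  col gr=2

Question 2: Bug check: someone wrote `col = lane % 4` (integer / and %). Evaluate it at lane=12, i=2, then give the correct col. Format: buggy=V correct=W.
`lane % 4`[12,2]⇒0
lane 12: gr=3 (12/4), th=0 (12%4)
i=2: r=0*2+0+8=8, c=gr=3
col: 0 vs 3

buggy=0 correct=3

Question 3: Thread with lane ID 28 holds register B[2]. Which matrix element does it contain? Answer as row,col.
lane 28: G=7 (28/4), T=0 (28%4)
i=2: r=0*2+0+8=8, c=G=7

8,7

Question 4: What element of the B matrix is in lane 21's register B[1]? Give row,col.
L=21=>grp=21>>2=5, tig=21&3=1
[1]=>row 1·2+1+0=3  col grp=5

3,5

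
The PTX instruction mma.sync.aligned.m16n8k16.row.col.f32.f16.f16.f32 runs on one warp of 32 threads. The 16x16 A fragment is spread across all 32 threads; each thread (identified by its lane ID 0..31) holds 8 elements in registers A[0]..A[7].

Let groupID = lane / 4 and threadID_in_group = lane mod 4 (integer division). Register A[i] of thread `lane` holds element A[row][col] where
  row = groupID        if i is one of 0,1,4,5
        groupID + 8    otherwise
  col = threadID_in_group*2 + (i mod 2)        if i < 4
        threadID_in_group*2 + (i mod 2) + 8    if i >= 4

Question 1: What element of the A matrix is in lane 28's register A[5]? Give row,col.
7,9

lane 28->28/4=7, 28 mod 4=0
i=5  r:7+0->7  c:2·0+1+8->9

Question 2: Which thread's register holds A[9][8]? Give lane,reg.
4,6

r:9=>grp=1,rB=1  c:8=>cB=1,tig=0,lo=0
L=1*4+0=4  i=1*4+1*2+0=6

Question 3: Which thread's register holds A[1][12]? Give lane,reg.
6,4

r=1→G=1,rhi=0  c=12→chi=1,T=2,p=0
L=1*4+2=6  i=1*4+0*2+0=4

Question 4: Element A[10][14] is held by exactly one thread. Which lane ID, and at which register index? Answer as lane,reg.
11,6

r=10→G=2,rhi=1  c=14→chi=1,T=3,p=0
L=2*4+3=11  i=1*4+1*2+0=6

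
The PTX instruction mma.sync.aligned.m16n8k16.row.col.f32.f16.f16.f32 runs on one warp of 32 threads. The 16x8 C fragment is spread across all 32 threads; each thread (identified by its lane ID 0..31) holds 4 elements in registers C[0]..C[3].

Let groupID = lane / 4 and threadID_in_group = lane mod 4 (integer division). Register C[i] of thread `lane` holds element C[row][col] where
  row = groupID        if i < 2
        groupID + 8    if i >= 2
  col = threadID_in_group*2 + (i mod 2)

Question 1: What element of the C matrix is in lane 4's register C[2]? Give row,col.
lane 4->4/4=1, 4 mod 4=0
i=2  r:1+8->9  c:2·0+0->0

9,0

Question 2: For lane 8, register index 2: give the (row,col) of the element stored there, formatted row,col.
10,0

L=8=>grp=8>>2=2, tig=8&3=0
[2]=>row 2+8=10  col 0·2+0=0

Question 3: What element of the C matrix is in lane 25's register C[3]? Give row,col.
14,3

lane 25: grp=6 (25/4), tig=1 (25%4)
i=3: r=6+8=14, c=1*2+1=3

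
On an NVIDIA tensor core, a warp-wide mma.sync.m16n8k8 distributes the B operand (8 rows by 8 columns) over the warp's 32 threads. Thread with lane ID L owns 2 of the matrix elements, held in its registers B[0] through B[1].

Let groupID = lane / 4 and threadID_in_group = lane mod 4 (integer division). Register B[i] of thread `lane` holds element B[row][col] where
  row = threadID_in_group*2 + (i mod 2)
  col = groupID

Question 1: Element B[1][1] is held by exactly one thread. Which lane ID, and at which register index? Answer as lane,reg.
c=1→G=1  r=1→T=0,p=1
L=1*4+0=4  i=1=1

4,1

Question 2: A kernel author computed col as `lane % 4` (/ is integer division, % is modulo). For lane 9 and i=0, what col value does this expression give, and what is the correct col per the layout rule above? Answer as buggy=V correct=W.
buggy=1 correct=2

`lane % 4`[9,0]→1
L=9→G=9>>2=2, T=9&3=1
[0]→row 1·2+0=2  col G=2
col: 1 vs 2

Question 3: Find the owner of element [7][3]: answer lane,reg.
c=3⇒gr=3  r=7⇒th=3,odd=1
L=3*4+3=15  i=1=1

15,1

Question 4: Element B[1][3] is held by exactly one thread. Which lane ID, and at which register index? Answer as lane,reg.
12,1

c:3=>grp=3  r:1=>tig=0,lo=1
L=3*4+0=12  i=1=1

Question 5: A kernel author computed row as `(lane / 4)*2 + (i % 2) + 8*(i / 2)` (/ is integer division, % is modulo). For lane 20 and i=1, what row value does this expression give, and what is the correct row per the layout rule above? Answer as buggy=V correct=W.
buggy=11 correct=1

`(lane / 4)*2 + (i % 2) + 8*(i / 2)`[20,1]⇒11
lane 20: gr=5 (20/4), th=0 (20%4)
i=1: r=0*2+1=1, c=gr=5
row: 11 vs 1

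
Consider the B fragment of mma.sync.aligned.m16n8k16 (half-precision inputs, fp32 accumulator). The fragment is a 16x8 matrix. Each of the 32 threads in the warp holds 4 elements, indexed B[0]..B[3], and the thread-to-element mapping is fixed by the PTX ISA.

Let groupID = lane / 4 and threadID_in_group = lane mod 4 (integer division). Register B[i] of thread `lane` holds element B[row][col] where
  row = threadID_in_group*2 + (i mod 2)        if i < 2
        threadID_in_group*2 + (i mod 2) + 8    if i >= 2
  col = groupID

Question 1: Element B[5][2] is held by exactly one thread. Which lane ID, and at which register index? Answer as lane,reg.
10,1

c=2⇒gr=2  r=5⇒Rb=0,th=2,odd=1
L=2*4+2=10  i=0*2+1=1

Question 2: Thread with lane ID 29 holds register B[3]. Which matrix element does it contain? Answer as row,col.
lane 29: gr=7 (29/4), th=1 (29%4)
i=3: r=1*2+1+8=11, c=gr=7

11,7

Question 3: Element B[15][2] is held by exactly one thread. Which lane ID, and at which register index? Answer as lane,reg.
c=2⇒gr=2  r=15⇒Rb=1,th=3,odd=1
L=2*4+3=11  i=1*2+1=3

11,3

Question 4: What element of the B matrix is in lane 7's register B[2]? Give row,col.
lane 7->7/4=1, 7 mod 4=3
i=2  r:2·3+0+8->14  c:1

14,1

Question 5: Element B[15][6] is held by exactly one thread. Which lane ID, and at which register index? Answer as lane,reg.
27,3

c=6->g=6  r=15->rb=1,t=3,b0=1
L=6*4+3=27  i=1*2+1=3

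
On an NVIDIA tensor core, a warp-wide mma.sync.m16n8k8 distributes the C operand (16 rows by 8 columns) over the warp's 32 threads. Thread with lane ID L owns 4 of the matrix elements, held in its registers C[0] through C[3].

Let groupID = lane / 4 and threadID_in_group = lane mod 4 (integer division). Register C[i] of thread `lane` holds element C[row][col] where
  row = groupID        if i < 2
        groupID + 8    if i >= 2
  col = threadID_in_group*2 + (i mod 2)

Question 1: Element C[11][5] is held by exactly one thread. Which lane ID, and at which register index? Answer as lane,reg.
14,3

r:11=>grp=3,rB=1  c:5=>tig=2,lo=1
L=3*4+2=14  i=1*2+1=3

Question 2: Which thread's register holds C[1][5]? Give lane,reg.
r=1→G=1,rhi=0  c=5→T=2,p=1
L=1*4+2=6  i=0*2+1=1

6,1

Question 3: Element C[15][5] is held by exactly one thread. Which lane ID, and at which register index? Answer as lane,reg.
30,3

r=15->g=7,rb=1  c=5->t=2,b0=1
L=7*4+2=30  i=1*2+1=3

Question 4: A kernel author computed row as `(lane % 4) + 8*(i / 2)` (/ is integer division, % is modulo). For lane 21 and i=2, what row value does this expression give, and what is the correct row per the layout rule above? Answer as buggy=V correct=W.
`(lane % 4) + 8*(i / 2)`[21,2]=>9
21: grp=5,tig=1
[2] (5+8,1*2+0) = (13,2)
row: 9 vs 13

buggy=9 correct=13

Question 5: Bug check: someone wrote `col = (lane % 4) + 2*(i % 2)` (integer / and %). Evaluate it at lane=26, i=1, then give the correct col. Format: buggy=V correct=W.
buggy=4 correct=5

`(lane % 4) + 2*(i % 2)`[26,1]=>4
lane 26=>26/4=6, 26 mod 4=2
i=1  r:6+0=>6  c:2·2+1=>5
col: 4 vs 5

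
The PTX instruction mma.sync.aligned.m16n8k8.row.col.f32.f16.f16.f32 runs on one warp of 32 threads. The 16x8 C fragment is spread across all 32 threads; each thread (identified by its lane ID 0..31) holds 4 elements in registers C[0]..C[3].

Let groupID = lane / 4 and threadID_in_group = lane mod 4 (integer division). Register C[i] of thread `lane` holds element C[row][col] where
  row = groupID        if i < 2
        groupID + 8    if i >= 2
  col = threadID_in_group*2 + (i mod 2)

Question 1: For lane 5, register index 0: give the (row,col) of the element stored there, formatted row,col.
lane 5: G=1 (5/4), T=1 (5%4)
i=0: r=1+0=1, c=1*2+0=2

1,2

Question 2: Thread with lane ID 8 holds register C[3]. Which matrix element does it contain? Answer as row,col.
lane 8: gid=2 (8/4), tid=0 (8%4)
i=3: r=2+8=10, c=0*2+1=1

10,1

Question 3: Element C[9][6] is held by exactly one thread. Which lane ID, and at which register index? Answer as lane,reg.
r=9->g=1,rb=1  c=6->t=3,b0=0
L=1*4+3=7  i=1*2+0=2

7,2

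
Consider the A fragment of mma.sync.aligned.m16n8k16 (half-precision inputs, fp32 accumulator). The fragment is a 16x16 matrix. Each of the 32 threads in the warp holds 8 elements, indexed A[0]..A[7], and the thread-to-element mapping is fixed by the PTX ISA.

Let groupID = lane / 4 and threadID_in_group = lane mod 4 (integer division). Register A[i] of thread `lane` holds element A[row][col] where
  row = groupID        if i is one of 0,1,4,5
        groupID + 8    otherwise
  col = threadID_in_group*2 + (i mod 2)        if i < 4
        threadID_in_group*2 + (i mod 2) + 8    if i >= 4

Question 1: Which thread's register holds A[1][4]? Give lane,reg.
r: 1->gid=1,r8=0  c: 4->c8=0,tid=2,i&1=0
L=1*4+2=6  i=0*4+0*2+0=0

6,0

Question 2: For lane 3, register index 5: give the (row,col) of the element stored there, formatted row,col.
0,15

3: grp=0,tig=3
[5] (0+0,3*2+1+8) = (0,15)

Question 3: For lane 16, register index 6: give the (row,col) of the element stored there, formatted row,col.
lane 16: g=4 (16/4), t=0 (16%4)
i=6: r=4+8=12, c=0*2+0+8=8

12,8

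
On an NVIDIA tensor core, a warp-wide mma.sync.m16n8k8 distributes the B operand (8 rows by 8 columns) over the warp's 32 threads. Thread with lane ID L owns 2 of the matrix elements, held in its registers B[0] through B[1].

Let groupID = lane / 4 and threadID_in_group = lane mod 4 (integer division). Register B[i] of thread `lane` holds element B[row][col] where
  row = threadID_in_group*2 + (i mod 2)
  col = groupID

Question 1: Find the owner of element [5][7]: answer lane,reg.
c=7->g=7  r=5->t=2,b0=1
L=7*4+2=30  i=1=1

30,1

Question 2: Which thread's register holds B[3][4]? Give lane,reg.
c=4→G=4  r=3→T=1,p=1
L=4*4+1=17  i=1=1

17,1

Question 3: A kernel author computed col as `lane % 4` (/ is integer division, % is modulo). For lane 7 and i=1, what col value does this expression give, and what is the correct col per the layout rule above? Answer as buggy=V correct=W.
`lane % 4`[7,1]->3
L=7->gid=7>>2=1, tid=7&3=3
[1]->row 3·2+1=7  col gid=1
col: 3 vs 1

buggy=3 correct=1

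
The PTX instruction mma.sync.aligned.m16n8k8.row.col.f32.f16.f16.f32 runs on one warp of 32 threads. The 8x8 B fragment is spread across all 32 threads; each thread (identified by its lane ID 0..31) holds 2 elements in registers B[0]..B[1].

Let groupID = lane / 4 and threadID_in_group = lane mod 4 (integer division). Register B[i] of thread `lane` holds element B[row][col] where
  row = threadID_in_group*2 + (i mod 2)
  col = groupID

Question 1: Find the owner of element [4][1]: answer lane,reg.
6,0

c=1⇒gr=1  r=4⇒th=2,odd=0
L=1*4+2=6  i=0=0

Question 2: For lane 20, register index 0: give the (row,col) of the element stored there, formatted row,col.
lane 20=>20/4=5, 20 mod 4=0
i=0  r:2·0+0=>0  c:5

0,5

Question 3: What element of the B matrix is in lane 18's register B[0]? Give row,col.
4,4

lane 18: gr=4 (18/4), th=2 (18%4)
i=0: r=2*2+0=4, c=gr=4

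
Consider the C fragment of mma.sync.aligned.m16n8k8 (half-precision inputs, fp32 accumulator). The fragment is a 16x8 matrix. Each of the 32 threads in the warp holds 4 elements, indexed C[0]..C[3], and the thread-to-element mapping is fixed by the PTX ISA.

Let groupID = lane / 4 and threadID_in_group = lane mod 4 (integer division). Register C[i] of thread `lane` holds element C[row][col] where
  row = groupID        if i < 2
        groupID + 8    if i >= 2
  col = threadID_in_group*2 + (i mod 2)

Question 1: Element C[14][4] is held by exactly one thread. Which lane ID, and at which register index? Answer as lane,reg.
26,2

r=14→G=6,rhi=1  c=4→T=2,p=0
L=6*4+2=26  i=1*2+0=2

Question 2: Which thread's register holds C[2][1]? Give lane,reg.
8,1

r=2->g=2,rb=0  c=1->t=0,b0=1
L=2*4+0=8  i=0*2+1=1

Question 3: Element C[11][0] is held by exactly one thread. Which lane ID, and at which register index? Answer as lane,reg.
r=11→G=3,rhi=1  c=0→T=0,p=0
L=3*4+0=12  i=1*2+0=2

12,2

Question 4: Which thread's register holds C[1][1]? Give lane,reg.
4,1

r: 1->gid=1,r8=0  c: 1->tid=0,i&1=1
L=1*4+0=4  i=0*2+1=1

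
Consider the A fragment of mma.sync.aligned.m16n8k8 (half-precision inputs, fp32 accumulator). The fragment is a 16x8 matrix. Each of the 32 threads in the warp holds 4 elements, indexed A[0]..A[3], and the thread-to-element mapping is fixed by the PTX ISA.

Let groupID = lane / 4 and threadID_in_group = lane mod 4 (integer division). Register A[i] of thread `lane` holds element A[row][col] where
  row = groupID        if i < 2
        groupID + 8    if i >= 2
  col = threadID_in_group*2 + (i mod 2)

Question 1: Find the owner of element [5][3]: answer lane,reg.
r=5→G=5,rhi=0  c=3→T=1,p=1
L=5*4+1=21  i=0*2+1=1

21,1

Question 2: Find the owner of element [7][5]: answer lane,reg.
r: 7->gid=7,r8=0  c: 5->tid=2,i&1=1
L=7*4+2=30  i=0*2+1=1

30,1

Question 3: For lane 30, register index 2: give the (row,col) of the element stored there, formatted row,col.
30: grp=7,tig=2
[2] (7+8,2*2+0) = (15,4)

15,4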